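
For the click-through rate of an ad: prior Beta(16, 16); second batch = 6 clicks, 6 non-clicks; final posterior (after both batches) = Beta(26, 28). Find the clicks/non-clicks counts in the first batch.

4 clicks and 6 non-clicks

Sequential conjugate updates are equivalent to a single update on the pooled data, so total successes = posterior α − prior α and total failures = posterior β − prior β.
Total across both batches: 26−16=10 clicks, 28−16=12 non-clicks.
Subtract the second batch: 10−6=4 clicks and 12−6=6 non-clicks.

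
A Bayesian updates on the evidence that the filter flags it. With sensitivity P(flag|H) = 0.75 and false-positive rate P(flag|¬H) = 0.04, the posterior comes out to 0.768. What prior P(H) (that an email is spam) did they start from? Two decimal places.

In odds form, posterior odds = prior odds × likelihood ratio, so prior odds = posterior odds ÷ LR.
Posterior odds = 0.768/(1−0.768) = 3.3103. LR = 0.75/0.04 = 18.7500.
Prior odds = 3.3103/18.7500 = 0.1765, so P(H) = 0.1765/(1+0.1765) ≈ 0.15.

P(H) = 0.15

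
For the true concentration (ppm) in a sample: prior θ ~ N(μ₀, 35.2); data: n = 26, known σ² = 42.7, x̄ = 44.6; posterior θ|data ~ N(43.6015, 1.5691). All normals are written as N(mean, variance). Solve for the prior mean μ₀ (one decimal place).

With known observation variance, the Normal–Normal posterior has precision τ_n = τ₀ + n/σ² and mean μ_n = (τ₀μ₀ + (n/σ²)x̄)/τ_n.
Here τ₀ = 1/35.2 = 0.028409 and τ_data = 26/42.7 = 0.608899, so τ_n = 0.637308.
Rearranging for μ₀: μ₀ = (μ_n·τ_n − τ_data·x̄)/τ₀ = (43.6015·0.637308 − 0.608899·44.6) / 0.028409 = 0.630689/0.028409 ≈ 22.2.

μ₀ = 22.2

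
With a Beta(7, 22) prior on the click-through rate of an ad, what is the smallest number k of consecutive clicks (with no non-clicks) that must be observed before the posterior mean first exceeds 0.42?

k = 9

After k clicks and 0 non-clicks the posterior is Beta(7+k, 22), with mean (7+k)/(7+22+k).
Set (7+k)/(29+k) > 0.42 and solve: k > (0.42·29 − 7)/(1 − 0.42) = 8.931.
The smallest integer exceeding 8.931 is 9.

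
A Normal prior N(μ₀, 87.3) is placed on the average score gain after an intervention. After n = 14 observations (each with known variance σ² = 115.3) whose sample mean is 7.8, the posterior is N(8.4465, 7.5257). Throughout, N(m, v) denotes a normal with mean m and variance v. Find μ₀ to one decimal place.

μ₀ = 15.3

The posterior mean is a precision-weighted average: μ_n = (τ₀μ₀ + τ_data·x̄)/(τ₀+τ_data), with τ₀=1/σ₀² and τ_data=n/σ².
Here τ₀ = 1/87.3 = 0.011455 and τ_data = 14/115.3 = 0.121422, so τ_n = 0.132877.
Rearranging for μ₀: μ₀ = (μ_n·τ_n − τ_data·x̄)/τ₀ = (8.4465·0.132877 − 0.121422·7.8) / 0.011455 = 0.175254/0.011455 ≈ 15.3.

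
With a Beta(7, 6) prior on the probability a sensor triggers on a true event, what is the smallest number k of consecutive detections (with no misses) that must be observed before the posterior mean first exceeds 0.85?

k = 28

After k detections and 0 misses the posterior is Beta(7+k, 6), with mean (7+k)/(7+6+k).
Set (7+k)/(13+k) > 0.85 and solve: k > (0.85·13 − 7)/(1 − 0.85) = 27.000.
The smallest integer exceeding 27.000 is 28.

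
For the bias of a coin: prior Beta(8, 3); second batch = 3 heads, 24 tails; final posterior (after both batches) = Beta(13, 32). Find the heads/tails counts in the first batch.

Sequential conjugate updates are equivalent to a single update on the pooled data, so total successes = posterior α − prior α and total failures = posterior β − prior β.
Total across both batches: 13−8=5 heads, 32−3=29 tails.
Subtract the second batch: 5−3=2 heads and 29−24=5 tails.

2 heads and 5 tails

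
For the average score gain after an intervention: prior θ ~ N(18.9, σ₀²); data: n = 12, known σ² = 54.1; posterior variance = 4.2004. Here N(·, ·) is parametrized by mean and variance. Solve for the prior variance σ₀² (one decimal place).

σ₀² = 61.5

For the Normal–Normal model with known σ², precisions add: τ_n = τ₀ + n/σ².
So 1/σ₀² = 1/4.2004 − 12/54.1 = 0.238073 − 0.221811 = 0.016262.
Hence σ₀² = 1/0.016262 ≈ 61.5.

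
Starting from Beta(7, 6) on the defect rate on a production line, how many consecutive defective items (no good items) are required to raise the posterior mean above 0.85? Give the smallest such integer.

k = 28

After k defective items and 0 good items the posterior is Beta(7+k, 6), with mean (7+k)/(7+6+k).
Set (7+k)/(13+k) > 0.85 and solve: k > (0.85·13 − 7)/(1 − 0.85) = 27.000.
The smallest integer exceeding 27.000 is 28, and checking k=28: (35)/(41) = 0.8537 > 0.85.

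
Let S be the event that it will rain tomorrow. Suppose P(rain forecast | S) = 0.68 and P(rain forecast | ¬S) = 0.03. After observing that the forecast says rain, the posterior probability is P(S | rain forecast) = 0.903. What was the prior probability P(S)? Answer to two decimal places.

P(S) = 0.29

In odds form, posterior odds = prior odds × likelihood ratio, so prior odds = posterior odds ÷ LR.
Posterior odds = 0.903/(1−0.903) = 9.3093. LR = 0.68/0.03 = 22.6667.
Prior odds = 9.3093/22.6667 = 0.4107, so P(S) = 0.4107/(1+0.4107) ≈ 0.29.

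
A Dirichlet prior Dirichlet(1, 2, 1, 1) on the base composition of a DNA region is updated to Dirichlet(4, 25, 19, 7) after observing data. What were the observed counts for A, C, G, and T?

counts (3, 23, 18, 6)

For a Dirichlet(α) prior with multinomial counts c, the posterior is Dirichlet(α + c) componentwise.
Counts are posterior − prior componentwise: 4−1=3, 25−2=23, 19−1=18, 7−1=6.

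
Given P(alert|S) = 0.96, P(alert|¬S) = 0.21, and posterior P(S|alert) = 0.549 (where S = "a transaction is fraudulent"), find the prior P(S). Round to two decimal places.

Bayes' rule in odds form gives O(S|E) = O(S)·[P(E|S)/P(E|¬S)], hence O(S) = O(S|E)/LR.
Posterior odds = 0.549/(1−0.549) = 1.2173. LR = 0.96/0.21 = 4.5714.
Prior odds = 1.2173/4.5714 = 0.2663, so P(S) = 0.2663/(1+0.2663) ≈ 0.21.

P(S) = 0.21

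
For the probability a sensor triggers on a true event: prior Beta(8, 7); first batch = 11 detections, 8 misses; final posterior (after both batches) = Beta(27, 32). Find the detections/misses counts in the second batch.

8 detections and 17 misses

Sequential conjugate updates are equivalent to a single update on the pooled data, so total successes = posterior α − prior α and total failures = posterior β − prior β.
Total across both batches: 27−8=19 detections, 32−7=25 misses.
Subtract the first batch: 19−11=8 detections and 25−8=17 misses.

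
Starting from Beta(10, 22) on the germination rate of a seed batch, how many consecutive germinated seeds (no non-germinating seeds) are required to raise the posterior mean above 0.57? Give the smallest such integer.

k = 20

After k germinated seeds and 0 non-germinating seeds the posterior is Beta(10+k, 22), with mean (10+k)/(10+22+k).
Set (10+k)/(32+k) > 0.57 and solve: k > (0.57·32 − 10)/(1 − 0.57) = 19.163.
The smallest integer exceeding 19.163 is 20, and checking k=20: (30)/(52) = 0.5769 > 0.57.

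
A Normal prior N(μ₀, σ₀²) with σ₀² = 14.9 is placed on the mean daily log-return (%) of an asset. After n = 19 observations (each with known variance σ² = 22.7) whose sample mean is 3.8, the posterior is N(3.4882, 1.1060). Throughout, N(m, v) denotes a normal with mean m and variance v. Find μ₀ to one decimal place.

μ₀ = -0.4

With known observation variance, the Normal–Normal posterior has precision τ_n = τ₀ + n/σ² and mean μ_n = (τ₀μ₀ + (n/σ²)x̄)/τ_n.
Here τ₀ = 1/14.9 = 0.067114 and τ_data = 19/22.7 = 0.837004, so τ_n = 0.904118.
Rearranging for μ₀: μ₀ = (μ_n·τ_n − τ_data·x̄)/τ₀ = (3.4882·0.904118 − 0.837004·3.8) / 0.067114 = -0.026871/0.067114 ≈ -0.4.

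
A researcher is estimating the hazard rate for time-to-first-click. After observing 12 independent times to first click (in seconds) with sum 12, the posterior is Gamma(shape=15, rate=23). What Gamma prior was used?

Gamma(shape=3, rate=11)

Gamma–exponential conjugacy: posterior shape = α + n, posterior rate = β + Σtᵢ.
So α = 15 − 12 = 3 and β = 23 − 12 = 11.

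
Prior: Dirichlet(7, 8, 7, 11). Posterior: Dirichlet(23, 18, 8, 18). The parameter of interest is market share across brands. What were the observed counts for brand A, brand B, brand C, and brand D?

counts (16, 10, 1, 7)

For a Dirichlet(α) prior with multinomial counts c, the posterior is Dirichlet(α + c) componentwise.
Counts are posterior − prior componentwise: 23−7=16, 18−8=10, 8−7=1, 18−11=7.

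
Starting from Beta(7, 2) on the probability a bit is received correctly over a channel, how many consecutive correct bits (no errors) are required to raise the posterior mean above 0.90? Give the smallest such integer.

k = 12

After k correct bits and 0 errors the posterior is Beta(7+k, 2), with mean (7+k)/(7+2+k).
Set (7+k)/(9+k) > 0.90 and solve: k > (0.90·9 − 7)/(1 − 0.90) = 11.000.
The smallest integer exceeding 11.000 is 12, and checking k=12: (19)/(21) = 0.9048 > 0.90.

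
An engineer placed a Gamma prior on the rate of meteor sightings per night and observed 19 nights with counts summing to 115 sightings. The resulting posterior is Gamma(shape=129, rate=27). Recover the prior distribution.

A Gamma(α, β) prior (rate parametrization) on a Poisson rate with n observations summing to S gives posterior Gamma(α+S, β+n).
So α = 129 − 115 = 14 and β = 27 − 19 = 8.

Gamma(shape=14, rate=8)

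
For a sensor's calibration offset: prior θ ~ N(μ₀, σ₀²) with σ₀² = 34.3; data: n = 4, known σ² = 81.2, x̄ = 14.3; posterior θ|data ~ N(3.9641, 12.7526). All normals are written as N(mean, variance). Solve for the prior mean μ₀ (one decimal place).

μ₀ = -13.5

The posterior mean is a precision-weighted average: μ_n = (τ₀μ₀ + τ_data·x̄)/(τ₀+τ_data), with τ₀=1/σ₀² and τ_data=n/σ².
Here τ₀ = 1/34.3 = 0.029155 and τ_data = 4/81.2 = 0.049261, so τ_n = 0.078416.
Rearranging for μ₀: μ₀ = (μ_n·τ_n − τ_data·x̄)/τ₀ = (3.9641·0.078416 − 0.049261·14.3) / 0.029155 = -0.393583/0.029155 ≈ -13.5.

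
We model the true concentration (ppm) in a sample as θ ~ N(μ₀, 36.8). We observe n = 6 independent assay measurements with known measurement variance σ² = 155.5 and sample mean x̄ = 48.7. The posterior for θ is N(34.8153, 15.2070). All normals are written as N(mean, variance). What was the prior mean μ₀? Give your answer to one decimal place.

μ₀ = 15.1

The posterior mean is a precision-weighted average: μ_n = (τ₀μ₀ + τ_data·x̄)/(τ₀+τ_data), with τ₀=1/σ₀² and τ_data=n/σ².
Here τ₀ = 1/36.8 = 0.027174 and τ_data = 6/155.5 = 0.038585, so τ_n = 0.065759.
Rearranging for μ₀: μ₀ = (μ_n·τ_n − τ_data·x̄)/τ₀ = (34.8153·0.065759 − 0.038585·48.7) / 0.027174 = 0.410330/0.027174 ≈ 15.1.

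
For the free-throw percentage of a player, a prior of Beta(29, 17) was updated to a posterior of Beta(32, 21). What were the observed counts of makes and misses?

3 makes and 4 misses

Beta is conjugate to the binomial likelihood: posterior = Beta(a+s, b+f).
Match parameters: s=32−29=3, f=21−17=4.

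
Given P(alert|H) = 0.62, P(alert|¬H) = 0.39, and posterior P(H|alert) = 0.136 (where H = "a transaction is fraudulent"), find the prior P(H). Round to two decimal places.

P(H) = 0.09

In odds form, posterior odds = prior odds × likelihood ratio, so prior odds = posterior odds ÷ LR.
Posterior odds = 0.136/(1−0.136) = 0.1574. LR = 0.62/0.39 = 1.5897.
Prior odds = 0.1574/1.5897 = 0.0990, so P(H) = 0.0990/(1+0.0990) ≈ 0.09.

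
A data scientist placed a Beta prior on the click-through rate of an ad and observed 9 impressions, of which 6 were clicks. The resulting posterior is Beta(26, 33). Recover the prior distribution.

Beta(20, 30)

Beta is conjugate to the binomial likelihood: posterior = Beta(a+s, b+f).
Subtract the data counts: 26−6=20, 33−3=30.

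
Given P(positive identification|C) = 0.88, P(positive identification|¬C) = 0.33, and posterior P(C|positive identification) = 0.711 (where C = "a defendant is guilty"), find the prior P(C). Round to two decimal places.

P(C) = 0.48

Bayes' rule in odds form gives O(C|E) = O(C)·[P(E|C)/P(E|¬C)], hence O(C) = O(C|E)/LR.
Posterior odds = 0.711/(1−0.711) = 2.4602. LR = 0.88/0.33 = 2.6667.
Prior odds = 2.4602/2.6667 = 0.9226, so P(C) = 0.9226/(1+0.9226) ≈ 0.48.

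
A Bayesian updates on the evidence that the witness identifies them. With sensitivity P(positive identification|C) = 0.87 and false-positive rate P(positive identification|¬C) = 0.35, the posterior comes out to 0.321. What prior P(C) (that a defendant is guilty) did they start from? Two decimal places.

In odds form, posterior odds = prior odds × likelihood ratio, so prior odds = posterior odds ÷ LR.
Posterior odds = 0.321/(1−0.321) = 0.4728. LR = 0.87/0.35 = 2.4857.
Prior odds = 0.4728/2.4857 = 0.1902, so P(C) = 0.1902/(1+0.1902) ≈ 0.16.

P(C) = 0.16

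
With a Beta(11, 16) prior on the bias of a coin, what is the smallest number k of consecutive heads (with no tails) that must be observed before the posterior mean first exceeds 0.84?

k = 74

After k heads and 0 tails the posterior is Beta(11+k, 16), with mean (11+k)/(11+16+k).
Set (11+k)/(27+k) > 0.84 and solve: k > (0.84·27 − 11)/(1 − 0.84) = 73.000.
The smallest integer exceeding 73.000 is 74, and checking k=74: (85)/(101) = 0.8416 > 0.84.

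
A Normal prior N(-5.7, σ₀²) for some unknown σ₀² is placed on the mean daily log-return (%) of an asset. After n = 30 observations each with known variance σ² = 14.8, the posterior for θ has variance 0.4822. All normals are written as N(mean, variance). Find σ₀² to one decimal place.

For the Normal–Normal model with known σ², precisions add: τ_n = τ₀ + n/σ².
So 1/σ₀² = 1/0.4822 − 30/14.8 = 2.073828 − 2.027027 = 0.046801.
Hence σ₀² = 1/0.046801 ≈ 21.4.

σ₀² = 21.4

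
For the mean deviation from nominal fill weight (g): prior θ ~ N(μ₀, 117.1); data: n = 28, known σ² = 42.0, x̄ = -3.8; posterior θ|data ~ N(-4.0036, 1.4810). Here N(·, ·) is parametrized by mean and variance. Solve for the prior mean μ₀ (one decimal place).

μ₀ = -19.9

The posterior mean is a precision-weighted average: μ_n = (τ₀μ₀ + τ_data·x̄)/(τ₀+τ_data), with τ₀=1/σ₀² and τ_data=n/σ².
Here τ₀ = 1/117.1 = 0.008540 and τ_data = 28/42.0 = 0.666667, so τ_n = 0.675207.
Rearranging for μ₀: μ₀ = (μ_n·τ_n − τ_data·x̄)/τ₀ = (-4.0036·0.675207 − 0.666667·-3.8) / 0.008540 = -0.169924/0.008540 ≈ -19.9.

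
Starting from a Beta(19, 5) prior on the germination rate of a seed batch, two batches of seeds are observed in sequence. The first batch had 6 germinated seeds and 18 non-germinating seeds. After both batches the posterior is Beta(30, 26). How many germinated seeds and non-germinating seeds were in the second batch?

Sequential conjugate updates are equivalent to a single update on the pooled data, so total successes = posterior α − prior α and total failures = posterior β − prior β.
Total across both batches: 30−19=11 germinated seeds, 26−5=21 non-germinating seeds.
Subtract the first batch: 11−6=5 germinated seeds and 21−18=3 non-germinating seeds.

5 germinated seeds and 3 non-germinating seeds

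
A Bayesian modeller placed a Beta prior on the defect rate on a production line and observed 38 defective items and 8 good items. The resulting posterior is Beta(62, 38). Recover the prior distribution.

Beta(24, 30)

A Beta(a, b) prior with s successes and f failures in binomial data gives a Beta(a+s, b+f) posterior.
Subtract the data counts: 62−38=24, 38−8=30.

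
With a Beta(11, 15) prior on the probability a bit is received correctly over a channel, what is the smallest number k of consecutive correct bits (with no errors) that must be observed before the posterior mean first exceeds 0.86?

After k correct bits and 0 errors the posterior is Beta(11+k, 15), with mean (11+k)/(11+15+k).
Set (11+k)/(26+k) > 0.86 and solve: k > (0.86·26 − 11)/(1 − 0.86) = 81.143.
The smallest integer exceeding 81.143 is 82.

k = 82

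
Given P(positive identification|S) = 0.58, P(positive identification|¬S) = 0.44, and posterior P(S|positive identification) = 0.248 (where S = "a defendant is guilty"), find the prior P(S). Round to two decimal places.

P(S) = 0.20

Bayes' rule in odds form gives O(S|E) = O(S)·[P(E|S)/P(E|¬S)], hence O(S) = O(S|E)/LR.
Posterior odds = 0.248/(1−0.248) = 0.3298. LR = 0.58/0.44 = 1.3182.
Prior odds = 0.3298/1.3182 = 0.2502, so P(S) = 0.2502/(1+0.2502) ≈ 0.20.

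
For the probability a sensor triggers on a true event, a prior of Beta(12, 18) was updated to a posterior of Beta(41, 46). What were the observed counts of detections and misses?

Beta is conjugate to the binomial likelihood: posterior = Beta(α+s, β+f).
Match parameters: s=41−12=29, f=46−18=28.

29 detections and 28 misses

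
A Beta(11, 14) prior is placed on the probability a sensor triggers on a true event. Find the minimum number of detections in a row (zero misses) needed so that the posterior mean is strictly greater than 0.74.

k = 29

After k detections and 0 misses the posterior is Beta(11+k, 14), with mean (11+k)/(11+14+k).
Set (11+k)/(25+k) > 0.74 and solve: k > (0.74·25 − 11)/(1 − 0.74) = 28.846.
The smallest integer exceeding 28.846 is 29.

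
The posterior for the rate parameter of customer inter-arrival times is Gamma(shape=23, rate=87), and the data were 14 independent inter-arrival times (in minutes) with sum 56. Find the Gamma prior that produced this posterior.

Gamma(shape=9, rate=31)

For an exponential likelihood with a Gamma(α, β) prior on the rate, n observations with total T give posterior Gamma(α+n, β+T).
So α = 23 − 14 = 9 and β = 87 − 56 = 31.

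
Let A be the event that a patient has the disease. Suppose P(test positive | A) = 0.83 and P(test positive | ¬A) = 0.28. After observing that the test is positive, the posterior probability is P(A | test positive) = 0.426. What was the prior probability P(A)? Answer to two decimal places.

In odds form, posterior odds = prior odds × likelihood ratio, so prior odds = posterior odds ÷ LR.
Posterior odds = 0.426/(1−0.426) = 0.7422. LR = 0.83/0.28 = 2.9643.
Prior odds = 0.7422/2.9643 = 0.2504, so P(A) = 0.2504/(1+0.2504) ≈ 0.20.

P(A) = 0.20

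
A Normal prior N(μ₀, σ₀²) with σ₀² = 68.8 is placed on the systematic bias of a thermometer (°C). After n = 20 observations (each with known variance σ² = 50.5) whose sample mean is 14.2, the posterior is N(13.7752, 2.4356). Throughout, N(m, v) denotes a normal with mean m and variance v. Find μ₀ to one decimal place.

μ₀ = 2.2

The posterior mean is a precision-weighted average: μ_n = (τ₀μ₀ + τ_data·x̄)/(τ₀+τ_data), with τ₀=1/σ₀² and τ_data=n/σ².
Here τ₀ = 1/68.8 = 0.014535 and τ_data = 20/50.5 = 0.396040, so τ_n = 0.410575.
Rearranging for μ₀: μ₀ = (μ_n·τ_n − τ_data·x̄)/τ₀ = (13.7752·0.410575 − 0.396040·14.2) / 0.014535 = 0.031985/0.014535 ≈ 2.2.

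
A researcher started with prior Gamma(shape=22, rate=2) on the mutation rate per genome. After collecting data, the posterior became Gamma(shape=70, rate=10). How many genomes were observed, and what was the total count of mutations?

Gamma–Poisson conjugacy: posterior shape = α + Σxᵢ, posterior rate = β + n.
Matching: Σxᵢ = 70 − 22 = 48 and n = 10 − 2 = 8.

n = 8 genomes with total 48 mutations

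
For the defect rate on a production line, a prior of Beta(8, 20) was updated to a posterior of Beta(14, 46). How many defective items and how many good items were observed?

Beta is conjugate to the binomial likelihood: posterior = Beta(a+s, b+f).
So s = 14 − 8 = 6 and f = 46 − 20 = 26.

6 defective items and 26 good items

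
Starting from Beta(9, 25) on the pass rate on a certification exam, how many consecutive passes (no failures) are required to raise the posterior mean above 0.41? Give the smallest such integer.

After k passes and 0 failures the posterior is Beta(9+k, 25), with mean (9+k)/(9+25+k).
Set (9+k)/(34+k) > 0.41 and solve: k > (0.41·34 − 9)/(1 − 0.41) = 8.373.
The smallest integer exceeding 8.373 is 9.

k = 9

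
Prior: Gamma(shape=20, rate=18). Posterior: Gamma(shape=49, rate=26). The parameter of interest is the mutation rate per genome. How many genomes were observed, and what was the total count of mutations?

n = 8 genomes with total 29 mutations

A Gamma(α, β) prior (rate parametrization) on a Poisson rate with n observations summing to S gives posterior Gamma(α+S, β+n).
Matching: Σxᵢ = 49 − 20 = 29 and n = 26 − 18 = 8.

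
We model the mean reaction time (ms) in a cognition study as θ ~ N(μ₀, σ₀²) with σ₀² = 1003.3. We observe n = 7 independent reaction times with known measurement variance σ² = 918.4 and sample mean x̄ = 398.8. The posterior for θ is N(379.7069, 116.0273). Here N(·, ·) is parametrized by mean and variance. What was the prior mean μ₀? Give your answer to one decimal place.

With known observation variance, the Normal–Normal posterior has precision τ_n = τ₀ + n/σ² and mean μ_n = (τ₀μ₀ + (n/σ²)x̄)/τ_n.
Here τ₀ = 1/1003.3 = 0.000997 and τ_data = 7/918.4 = 0.007622, so τ_n = 0.008619.
Rearranging for μ₀: μ₀ = (μ_n·τ_n − τ_data·x̄)/τ₀ = (379.7069·0.008619 − 0.007622·398.8) / 0.000997 = 0.233040/0.000997 ≈ 233.7.

μ₀ = 233.7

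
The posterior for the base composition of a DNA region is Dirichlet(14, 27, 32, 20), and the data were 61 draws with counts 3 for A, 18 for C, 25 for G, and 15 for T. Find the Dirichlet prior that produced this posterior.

For a Dirichlet(α) prior with multinomial counts c, the posterior is Dirichlet(α + c) componentwise.
Subtract each count from the matching posterior parameter: 14−3=11, 27−18=9, 32−25=7, 20−15=5.

Dirichlet(11, 9, 7, 5)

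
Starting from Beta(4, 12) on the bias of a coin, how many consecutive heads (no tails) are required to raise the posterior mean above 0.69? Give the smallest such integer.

After k heads and 0 tails the posterior is Beta(4+k, 12), with mean (4+k)/(4+12+k).
Set (4+k)/(16+k) > 0.69 and solve: k > (0.69·16 − 4)/(1 − 0.69) = 22.710.
The smallest integer exceeding 22.710 is 23.

k = 23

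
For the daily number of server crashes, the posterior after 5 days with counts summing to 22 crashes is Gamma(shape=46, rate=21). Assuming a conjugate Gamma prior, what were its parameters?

A Gamma(α, β) prior (rate parametrization) on a Poisson rate with n observations summing to S gives posterior Gamma(α+S, β+n).
So α = 46 − 22 = 24 and β = 21 − 5 = 16.

Gamma(shape=24, rate=16)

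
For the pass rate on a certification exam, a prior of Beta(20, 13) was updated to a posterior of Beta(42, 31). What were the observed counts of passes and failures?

22 passes and 18 failures

Beta is conjugate to the binomial likelihood: posterior = Beta(a+s, b+f).
Match parameters: s=42−20=22, f=31−13=18.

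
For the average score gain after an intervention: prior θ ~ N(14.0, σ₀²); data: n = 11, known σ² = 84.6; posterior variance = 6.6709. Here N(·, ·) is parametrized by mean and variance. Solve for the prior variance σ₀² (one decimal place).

For the Normal–Normal model with known σ², precisions add: τ_n = τ₀ + n/σ².
So 1/σ₀² = 1/6.6709 − 11/84.6 = 0.149905 − 0.130024 = 0.019881.
Hence σ₀² = 1/0.019881 ≈ 50.3.

σ₀² = 50.3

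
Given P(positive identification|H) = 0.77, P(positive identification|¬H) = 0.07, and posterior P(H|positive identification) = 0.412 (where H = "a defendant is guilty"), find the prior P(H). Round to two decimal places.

In odds form, posterior odds = prior odds × likelihood ratio, so prior odds = posterior odds ÷ LR.
Posterior odds = 0.412/(1−0.412) = 0.7007. LR = 0.77/0.07 = 11.0000.
Prior odds = 0.7007/11.0000 = 0.0637, so P(H) = 0.0637/(1+0.0637) ≈ 0.06.

P(H) = 0.06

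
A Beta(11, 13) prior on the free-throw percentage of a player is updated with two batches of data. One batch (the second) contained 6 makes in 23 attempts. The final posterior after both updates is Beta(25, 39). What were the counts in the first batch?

Sequential conjugate updates are equivalent to a single update on the pooled data, so total successes = posterior α − prior α and total failures = posterior β − prior β.
Total across both batches: 25−11=14 makes, 39−13=26 misses.
Subtract the second batch: 14−6=8 makes and 26−17=9 misses.

8 makes and 9 misses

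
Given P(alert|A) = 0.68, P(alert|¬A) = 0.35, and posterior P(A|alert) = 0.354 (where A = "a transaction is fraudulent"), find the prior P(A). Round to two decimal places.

P(A) = 0.22

Bayes' rule in odds form gives O(A|E) = O(A)·[P(E|A)/P(E|¬A)], hence O(A) = O(A|E)/LR.
Posterior odds = 0.354/(1−0.354) = 0.5480. LR = 0.68/0.35 = 1.9429.
Prior odds = 0.5480/1.9429 = 0.2821, so P(A) = 0.2821/(1+0.2821) ≈ 0.22.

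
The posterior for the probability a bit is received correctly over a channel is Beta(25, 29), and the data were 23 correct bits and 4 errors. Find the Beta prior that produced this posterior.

A Beta(a, b) prior with s successes and f failures in binomial data gives a Beta(a+s, b+f) posterior.
Subtract the data counts: 25−23=2, 29−4=25.

Beta(2, 25)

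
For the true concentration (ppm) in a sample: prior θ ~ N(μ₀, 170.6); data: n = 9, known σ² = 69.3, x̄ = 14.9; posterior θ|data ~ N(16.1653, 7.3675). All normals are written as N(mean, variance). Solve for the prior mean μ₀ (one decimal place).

μ₀ = 44.2

The posterior mean is a precision-weighted average: μ_n = (τ₀μ₀ + τ_data·x̄)/(τ₀+τ_data), with τ₀=1/σ₀² and τ_data=n/σ².
Here τ₀ = 1/170.6 = 0.005862 and τ_data = 9/69.3 = 0.129870, so τ_n = 0.135732.
Rearranging for μ₀: μ₀ = (μ_n·τ_n − τ_data·x̄)/τ₀ = (16.1653·0.135732 − 0.129870·14.9) / 0.005862 = 0.259085/0.005862 ≈ 44.2.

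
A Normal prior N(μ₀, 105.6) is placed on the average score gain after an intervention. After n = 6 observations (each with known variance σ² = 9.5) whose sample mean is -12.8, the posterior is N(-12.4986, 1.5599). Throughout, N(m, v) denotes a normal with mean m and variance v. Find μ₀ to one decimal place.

μ₀ = 7.6

The posterior mean is a precision-weighted average: μ_n = (τ₀μ₀ + τ_data·x̄)/(τ₀+τ_data), with τ₀=1/σ₀² and τ_data=n/σ².
Here τ₀ = 1/105.6 = 0.009470 and τ_data = 6/9.5 = 0.631579, so τ_n = 0.641049.
Rearranging for μ₀: μ₀ = (μ_n·τ_n − τ_data·x̄)/τ₀ = (-12.4986·0.641049 − 0.631579·-12.8) / 0.009470 = 0.071996/0.009470 ≈ 7.6.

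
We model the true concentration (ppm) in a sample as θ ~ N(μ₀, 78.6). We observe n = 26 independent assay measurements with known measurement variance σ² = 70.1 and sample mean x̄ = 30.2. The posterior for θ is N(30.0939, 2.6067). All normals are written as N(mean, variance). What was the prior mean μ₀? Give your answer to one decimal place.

With known observation variance, the Normal–Normal posterior has precision τ_n = τ₀ + n/σ² and mean μ_n = (τ₀μ₀ + (n/σ²)x̄)/τ_n.
Here τ₀ = 1/78.6 = 0.012723 and τ_data = 26/70.1 = 0.370899, so τ_n = 0.383622.
Rearranging for μ₀: μ₀ = (μ_n·τ_n − τ_data·x̄)/τ₀ = (30.0939·0.383622 − 0.370899·30.2) / 0.012723 = 0.343532/0.012723 ≈ 27.0.

μ₀ = 27.0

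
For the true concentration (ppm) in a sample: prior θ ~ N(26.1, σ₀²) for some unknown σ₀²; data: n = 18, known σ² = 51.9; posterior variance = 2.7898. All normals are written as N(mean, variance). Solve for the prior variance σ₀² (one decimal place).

σ₀² = 86.0

Posterior precision equals prior precision plus data precision: 1/σ_n² = 1/σ₀² + n/σ².
So 1/σ₀² = 1/2.7898 − 18/51.9 = 0.358449 − 0.346821 = 0.011628.
Hence σ₀² = 1/0.011628 ≈ 86.0.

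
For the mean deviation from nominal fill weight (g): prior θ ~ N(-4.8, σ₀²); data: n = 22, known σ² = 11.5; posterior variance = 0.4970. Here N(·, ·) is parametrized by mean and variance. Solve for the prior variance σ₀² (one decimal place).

σ₀² = 10.1

For the Normal–Normal model with known σ², precisions add: τ_n = τ₀ + n/σ².
So 1/σ₀² = 1/0.4970 − 22/11.5 = 2.012072 − 1.913043 = 0.099029.
Hence σ₀² = 1/0.099029 ≈ 10.1.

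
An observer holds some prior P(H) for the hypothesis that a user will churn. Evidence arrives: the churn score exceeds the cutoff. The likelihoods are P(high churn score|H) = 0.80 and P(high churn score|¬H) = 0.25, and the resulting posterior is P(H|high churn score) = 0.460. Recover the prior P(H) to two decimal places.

Bayes' rule in odds form gives O(H|E) = O(H)·[P(E|H)/P(E|¬H)], hence O(H) = O(H|E)/LR.
Posterior odds = 0.460/(1−0.460) = 0.8519. LR = 0.80/0.25 = 3.2000.
Prior odds = 0.8519/3.2000 = 0.2662, so P(H) = 0.2662/(1+0.2662) ≈ 0.21.

P(H) = 0.21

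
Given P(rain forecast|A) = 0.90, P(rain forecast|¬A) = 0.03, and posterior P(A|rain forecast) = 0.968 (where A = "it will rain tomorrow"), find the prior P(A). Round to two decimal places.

P(A) = 0.50

In odds form, posterior odds = prior odds × likelihood ratio, so prior odds = posterior odds ÷ LR.
Posterior odds = 0.968/(1−0.968) = 30.2500. LR = 0.90/0.03 = 30.0000.
Prior odds = 30.2500/30.0000 = 1.0083, so P(A) = 1.0083/(1+1.0083) ≈ 0.50.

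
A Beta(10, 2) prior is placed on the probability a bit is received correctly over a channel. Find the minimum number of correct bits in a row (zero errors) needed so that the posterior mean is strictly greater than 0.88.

After k correct bits and 0 errors the posterior is Beta(10+k, 2), with mean (10+k)/(10+2+k).
Set (10+k)/(12+k) > 0.88 and solve: k > (0.88·12 − 10)/(1 − 0.88) = 4.667.
The smallest integer exceeding 4.667 is 5.

k = 5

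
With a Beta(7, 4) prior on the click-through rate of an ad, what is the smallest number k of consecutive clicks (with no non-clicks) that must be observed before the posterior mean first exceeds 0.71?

After k clicks and 0 non-clicks the posterior is Beta(7+k, 4), with mean (7+k)/(7+4+k).
Set (7+k)/(11+k) > 0.71 and solve: k > (0.71·11 − 7)/(1 − 0.71) = 2.793.
The smallest integer exceeding 2.793 is 3, and checking k=3: (10)/(14) = 0.7143 > 0.71.

k = 3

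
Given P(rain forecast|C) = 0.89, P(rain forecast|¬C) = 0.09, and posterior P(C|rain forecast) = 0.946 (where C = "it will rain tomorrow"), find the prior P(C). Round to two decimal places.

In odds form, posterior odds = prior odds × likelihood ratio, so prior odds = posterior odds ÷ LR.
Posterior odds = 0.946/(1−0.946) = 17.5185. LR = 0.89/0.09 = 9.8889.
Prior odds = 17.5185/9.8889 = 1.7715, so P(C) = 1.7715/(1+1.7715) ≈ 0.64.

P(C) = 0.64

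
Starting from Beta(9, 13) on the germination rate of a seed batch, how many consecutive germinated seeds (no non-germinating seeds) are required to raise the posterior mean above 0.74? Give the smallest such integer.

After k germinated seeds and 0 non-germinating seeds the posterior is Beta(9+k, 13), with mean (9+k)/(9+13+k).
Set (9+k)/(22+k) > 0.74 and solve: k > (0.74·22 − 9)/(1 − 0.74) = 28.000.
The smallest integer exceeding 28.000 is 29, and checking k=29: (38)/(51) = 0.7451 > 0.74.

k = 29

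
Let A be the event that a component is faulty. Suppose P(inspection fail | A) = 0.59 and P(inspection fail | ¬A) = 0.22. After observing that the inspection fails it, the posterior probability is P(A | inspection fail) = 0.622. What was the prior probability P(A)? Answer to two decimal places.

Bayes' rule in odds form gives O(A|E) = O(A)·[P(E|A)/P(E|¬A)], hence O(A) = O(A|E)/LR.
Posterior odds = 0.622/(1−0.622) = 1.6455. LR = 0.59/0.22 = 2.6818.
Prior odds = 1.6455/2.6818 = 0.6136, so P(A) = 0.6136/(1+0.6136) ≈ 0.38.

P(A) = 0.38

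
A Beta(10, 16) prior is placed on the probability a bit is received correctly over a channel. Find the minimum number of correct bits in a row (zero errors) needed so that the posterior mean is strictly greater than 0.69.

After k correct bits and 0 errors the posterior is Beta(10+k, 16), with mean (10+k)/(10+16+k).
Set (10+k)/(26+k) > 0.69 and solve: k > (0.69·26 − 10)/(1 − 0.69) = 25.613.
The smallest integer exceeding 25.613 is 26, and checking k=26: (36)/(52) = 0.6923 > 0.69.

k = 26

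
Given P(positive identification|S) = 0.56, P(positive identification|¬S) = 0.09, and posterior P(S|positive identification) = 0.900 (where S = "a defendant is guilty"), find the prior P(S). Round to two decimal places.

P(S) = 0.59

In odds form, posterior odds = prior odds × likelihood ratio, so prior odds = posterior odds ÷ LR.
Posterior odds = 0.900/(1−0.900) = 9.0000. LR = 0.56/0.09 = 6.2222.
Prior odds = 9.0000/6.2222 = 1.4464, so P(S) = 1.4464/(1+1.4464) ≈ 0.59.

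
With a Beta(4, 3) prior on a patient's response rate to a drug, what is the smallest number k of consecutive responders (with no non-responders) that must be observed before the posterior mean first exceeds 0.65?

k = 2

After k responders and 0 non-responders the posterior is Beta(4+k, 3), with mean (4+k)/(4+3+k).
Set (4+k)/(7+k) > 0.65 and solve: k > (0.65·7 − 4)/(1 − 0.65) = 1.571.
The smallest integer exceeding 1.571 is 2.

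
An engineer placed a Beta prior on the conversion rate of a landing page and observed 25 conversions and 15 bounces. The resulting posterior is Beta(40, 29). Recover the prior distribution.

A Beta(a, b) prior with s successes and f failures in binomial data gives a Beta(a+s, b+f) posterior.
Subtract the data counts: 40−25=15, 29−15=14.

Beta(15, 14)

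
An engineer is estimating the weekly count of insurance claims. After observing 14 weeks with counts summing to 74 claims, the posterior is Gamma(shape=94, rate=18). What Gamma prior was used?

A Gamma(α, β) prior (rate parametrization) on a Poisson rate with n observations summing to S gives posterior Gamma(α+S, β+n).
So α = 94 − 74 = 20 and β = 18 − 14 = 4.

Gamma(shape=20, rate=4)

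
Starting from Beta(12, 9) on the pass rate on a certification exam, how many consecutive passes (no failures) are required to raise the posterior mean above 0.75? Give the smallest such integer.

k = 16

After k passes and 0 failures the posterior is Beta(12+k, 9), with mean (12+k)/(12+9+k).
Set (12+k)/(21+k) > 0.75 and solve: k > (0.75·21 − 12)/(1 − 0.75) = 15.000.
The smallest integer exceeding 15.000 is 16, and checking k=16: (28)/(37) = 0.7568 > 0.75.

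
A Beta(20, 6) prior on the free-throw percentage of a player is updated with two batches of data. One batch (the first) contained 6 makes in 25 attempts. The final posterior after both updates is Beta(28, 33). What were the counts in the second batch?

2 makes and 8 misses

Because Beta–binomial updating is additive in the counts, the combined data contributed (α_post−α_prior, β_post−β_prior) successes and failures.
Total across both batches: 28−20=8 makes, 33−6=27 misses.
Subtract the first batch: 8−6=2 makes and 27−19=8 misses.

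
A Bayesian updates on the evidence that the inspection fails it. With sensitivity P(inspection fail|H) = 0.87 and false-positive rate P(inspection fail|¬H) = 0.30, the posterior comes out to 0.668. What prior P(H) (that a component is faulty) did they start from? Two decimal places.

In odds form, posterior odds = prior odds × likelihood ratio, so prior odds = posterior odds ÷ LR.
Posterior odds = 0.668/(1−0.668) = 2.0120. LR = 0.87/0.30 = 2.9000.
Prior odds = 2.0120/2.9000 = 0.6938, so P(H) = 0.6938/(1+0.6938) ≈ 0.41.

P(H) = 0.41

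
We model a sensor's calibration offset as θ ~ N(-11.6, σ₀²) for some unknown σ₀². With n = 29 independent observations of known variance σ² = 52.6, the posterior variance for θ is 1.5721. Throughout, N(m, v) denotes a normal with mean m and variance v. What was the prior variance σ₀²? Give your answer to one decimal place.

σ₀² = 11.8

Posterior precision equals prior precision plus data precision: 1/σ_n² = 1/σ₀² + n/σ².
So 1/σ₀² = 1/1.5721 − 29/52.6 = 0.636092 − 0.551331 = 0.084761.
Hence σ₀² = 1/0.084761 ≈ 11.8.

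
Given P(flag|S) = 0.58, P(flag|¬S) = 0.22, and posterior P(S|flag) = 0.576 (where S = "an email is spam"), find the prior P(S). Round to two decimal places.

P(S) = 0.34

Bayes' rule in odds form gives O(S|E) = O(S)·[P(E|S)/P(E|¬S)], hence O(S) = O(S|E)/LR.
Posterior odds = 0.576/(1−0.576) = 1.3585. LR = 0.58/0.22 = 2.6364.
Prior odds = 1.3585/2.6364 = 0.5153, so P(S) = 0.5153/(1+0.5153) ≈ 0.34.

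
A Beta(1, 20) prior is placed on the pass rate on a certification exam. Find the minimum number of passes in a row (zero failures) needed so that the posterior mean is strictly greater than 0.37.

k = 11

After k passes and 0 failures the posterior is Beta(1+k, 20), with mean (1+k)/(1+20+k).
Set (1+k)/(21+k) > 0.37 and solve: k > (0.37·21 − 1)/(1 − 0.37) = 10.746.
The smallest integer exceeding 10.746 is 11, and checking k=11: (12)/(32) = 0.3750 > 0.37.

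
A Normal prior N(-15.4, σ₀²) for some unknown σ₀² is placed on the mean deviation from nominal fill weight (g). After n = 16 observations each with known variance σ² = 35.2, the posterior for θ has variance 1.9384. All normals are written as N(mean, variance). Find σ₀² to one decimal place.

Posterior precision equals prior precision plus data precision: 1/σ_n² = 1/σ₀² + n/σ².
So 1/σ₀² = 1/1.9384 − 16/35.2 = 0.515889 − 0.454545 = 0.061344.
Hence σ₀² = 1/0.061344 ≈ 16.3.

σ₀² = 16.3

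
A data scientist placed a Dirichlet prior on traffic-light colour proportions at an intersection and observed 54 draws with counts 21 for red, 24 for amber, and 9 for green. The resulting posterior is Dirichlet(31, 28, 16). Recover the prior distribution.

For a Dirichlet(α) prior with multinomial counts c, the posterior is Dirichlet(α + c) componentwise.
Subtract each count from the matching posterior parameter: 31−21=10, 28−24=4, 16−9=7.

Dirichlet(10, 4, 7)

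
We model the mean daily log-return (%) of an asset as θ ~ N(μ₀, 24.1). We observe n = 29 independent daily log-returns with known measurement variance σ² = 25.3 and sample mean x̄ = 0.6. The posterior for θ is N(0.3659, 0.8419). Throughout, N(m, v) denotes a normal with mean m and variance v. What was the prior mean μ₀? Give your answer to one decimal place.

μ₀ = -6.1

With known observation variance, the Normal–Normal posterior has precision τ_n = τ₀ + n/σ² and mean μ_n = (τ₀μ₀ + (n/σ²)x̄)/τ_n.
Here τ₀ = 1/24.1 = 0.041494 and τ_data = 29/25.3 = 1.146245, so τ_n = 1.187739.
Rearranging for μ₀: μ₀ = (μ_n·τ_n − τ_data·x̄)/τ₀ = (0.3659·1.187739 − 1.146245·0.6) / 0.041494 = -0.253153/0.041494 ≈ -6.1.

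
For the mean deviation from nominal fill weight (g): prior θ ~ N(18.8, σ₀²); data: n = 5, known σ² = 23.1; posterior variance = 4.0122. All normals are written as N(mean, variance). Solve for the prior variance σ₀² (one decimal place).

σ₀² = 30.5

For the Normal–Normal model with known σ², precisions add: τ_n = τ₀ + n/σ².
So 1/σ₀² = 1/4.0122 − 5/23.1 = 0.249240 − 0.216450 = 0.032790.
Hence σ₀² = 1/0.032790 ≈ 30.5.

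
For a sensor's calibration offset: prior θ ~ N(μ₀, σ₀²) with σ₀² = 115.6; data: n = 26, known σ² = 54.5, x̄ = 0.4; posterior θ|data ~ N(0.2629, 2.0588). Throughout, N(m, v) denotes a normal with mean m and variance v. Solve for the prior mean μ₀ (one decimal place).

μ₀ = -7.3

With known observation variance, the Normal–Normal posterior has precision τ_n = τ₀ + n/σ² and mean μ_n = (τ₀μ₀ + (n/σ²)x̄)/τ_n.
Here τ₀ = 1/115.6 = 0.008651 and τ_data = 26/54.5 = 0.477064, so τ_n = 0.485715.
Rearranging for μ₀: μ₀ = (μ_n·τ_n − τ_data·x̄)/τ₀ = (0.2629·0.485715 − 0.477064·0.4) / 0.008651 = -0.063131/0.008651 ≈ -7.3.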